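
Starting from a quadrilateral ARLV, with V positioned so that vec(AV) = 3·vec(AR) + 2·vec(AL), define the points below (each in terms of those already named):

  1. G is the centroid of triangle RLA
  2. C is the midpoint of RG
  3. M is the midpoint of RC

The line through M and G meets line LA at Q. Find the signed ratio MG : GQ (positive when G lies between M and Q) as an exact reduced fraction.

Work in coordinates with A = (0, 0), R = (1, 0), L = (0, 1), V = (3, 2).
1. G is the centroid of triangle RLA ⇒ G = (1/3, 1/3)
2. C is the midpoint of RG ⇒ C = (2/3, 1/6)
3. M is the midpoint of RC ⇒ M = (5/6, 1/12)
line MG meets LA at Q = (0, 1/2)
G = M + t·(Q−M) with t = 3/5, so MG:GQ = 3/5:2/5

MG:GQ = 3/2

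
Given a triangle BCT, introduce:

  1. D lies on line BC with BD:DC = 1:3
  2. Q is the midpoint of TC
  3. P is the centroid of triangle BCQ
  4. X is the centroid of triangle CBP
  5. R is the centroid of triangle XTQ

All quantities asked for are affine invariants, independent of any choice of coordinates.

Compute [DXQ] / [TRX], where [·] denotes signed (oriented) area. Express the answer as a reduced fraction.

[DXQ]:[TRX] = -3/2

Work in coordinates with B = (0, 0), C = (1, 0), T = (0, 1).
1. D lies on line BC with BD:DC = 1:3 ⇒ D = (1/4, 0)
2. Q is the midpoint of TC ⇒ Q = (1/2, 1/2)
3. P is the centroid of triangle BCQ ⇒ P = (1/2, 1/6)
4. X is the centroid of triangle CBP ⇒ X = (1/2, 1/18)
5. R is the centroid of triangle XTQ ⇒ R = (1/3, 14/27)
2·[DXQ] = 1/9, 2·[TRX] = -2/27
[DXQ]:[TRX] = 1/9:-2/27 = -3/2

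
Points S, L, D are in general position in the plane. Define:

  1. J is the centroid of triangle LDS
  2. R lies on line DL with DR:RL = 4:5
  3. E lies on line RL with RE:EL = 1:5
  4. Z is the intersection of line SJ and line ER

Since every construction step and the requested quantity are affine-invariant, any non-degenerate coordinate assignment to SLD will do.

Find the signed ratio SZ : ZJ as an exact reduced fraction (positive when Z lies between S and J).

SZ:ZJ = -3

Assign S = (0, 0), L = (1, 0), D = (0, 1) — the answer is frame-independent, so this choice is without loss of generality.
1. J is the centroid of triangle LDS ⇒ J = (1/3, 1/3)
2. R lies on line DL with DR:RL = 4:5 ⇒ R = (4/9, 5/9)
3. E lies on line RL with RE:EL = 1:5 ⇒ E = (29/54, 25/54)
4. Z is the intersection of line SJ and line ER ⇒ Z = (1/2, 1/2)
Z = S + t·(J−S) with t = 3/2, so SZ:ZJ = t:(1−t) = 3/2:-1/2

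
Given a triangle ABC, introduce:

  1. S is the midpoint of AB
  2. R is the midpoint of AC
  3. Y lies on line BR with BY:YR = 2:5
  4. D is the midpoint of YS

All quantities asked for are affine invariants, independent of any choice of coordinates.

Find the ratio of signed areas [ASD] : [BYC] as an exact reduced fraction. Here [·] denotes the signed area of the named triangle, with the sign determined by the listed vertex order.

[ASD]:[BYC] = -1/4

Set A = (0, 0), B = (1, 0), C = (0, 1); any affine frame gives the same invariant.
1. S is the midpoint of AB ⇒ S = (1/2, 0)
2. R is the midpoint of AC ⇒ R = (0, 1/2)
3. Y lies on line BR with BY:YR = 2:5 ⇒ Y = (5/7, 1/7)
4. D is the midpoint of YS ⇒ D = (17/28, 1/14)
2·[ASD] = 1/28, 2·[BYC] = -1/7
[ASD]:[BYC] = 1/28:-1/7 = -1/4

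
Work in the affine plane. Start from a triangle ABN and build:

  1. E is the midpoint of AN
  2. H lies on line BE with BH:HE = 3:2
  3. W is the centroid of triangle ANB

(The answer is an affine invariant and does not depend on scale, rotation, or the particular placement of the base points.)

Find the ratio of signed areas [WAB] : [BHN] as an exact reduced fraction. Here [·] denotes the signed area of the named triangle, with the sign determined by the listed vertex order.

[WAB]:[BHN] = -10/9

Choose coordinates A = (0, 0), B = (1, 0), N = (0, 1).
1. E is the midpoint of AN ⇒ E = (0, 1/2)
2. H lies on line BE with BH:HE = 3:2 ⇒ H = (2/5, 3/10)
3. W is the centroid of triangle ANB ⇒ W = (1/3, 1/3)
2·[WAB] = 1/3, 2·[BHN] = -3/10
[WAB]:[BHN] = 1/3:-3/10 = -10/9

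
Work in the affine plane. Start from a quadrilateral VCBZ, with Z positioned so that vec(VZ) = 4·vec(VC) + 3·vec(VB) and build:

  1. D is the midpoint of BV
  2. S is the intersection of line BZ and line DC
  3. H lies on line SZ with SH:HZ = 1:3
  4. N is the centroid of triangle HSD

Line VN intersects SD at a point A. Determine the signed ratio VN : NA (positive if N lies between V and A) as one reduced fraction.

VN:NA = -7/3

Set V = (0, 0), C = (1, 0), B = (0, 1), Z = (4, 3); any affine frame gives the same invariant.
1. D is the midpoint of BV ⇒ D = (0, 1/2)
2. S is the intersection of line BZ and line DC ⇒ S = (-1/2, 3/4)
3. H lies on line SZ with SH:HZ = 1:3 ⇒ H = (5/8, 21/16)
4. N is the centroid of triangle HSD ⇒ N = (1/24, 41/48)
line VN meets SD at A = (1/42, 41/84)
N = V + t·(A−V) with t = 7/4, so VN:NA = 7/4:-3/4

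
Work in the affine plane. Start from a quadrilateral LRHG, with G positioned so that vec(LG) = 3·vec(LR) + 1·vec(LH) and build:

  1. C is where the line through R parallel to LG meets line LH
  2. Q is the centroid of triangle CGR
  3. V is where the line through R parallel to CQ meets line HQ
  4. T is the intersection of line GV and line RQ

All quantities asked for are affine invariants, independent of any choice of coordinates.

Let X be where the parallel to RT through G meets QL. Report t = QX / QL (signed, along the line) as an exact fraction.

t = -1/2

Work in coordinates with L = (0, 0), R = (1, 0), H = (0, 1), G = (3, 1).
1. C is where the line through R parallel to LG meets line LH ⇒ C = (0, -1/3)
2. Q is the centroid of triangle CGR ⇒ Q = (4/3, 2/9)
3. V is where the line through R parallel to CQ meets line HQ ⇒ V = (17/12, 25/144)
4. T is the intersection of line GV and line RQ ⇒ T = (23/33, -20/99)
through G parallel to RT: direction (-10/33, -20/99); meets QL at X = (2, 1/3)
X = Q + t·(L−Q) with t = -1/2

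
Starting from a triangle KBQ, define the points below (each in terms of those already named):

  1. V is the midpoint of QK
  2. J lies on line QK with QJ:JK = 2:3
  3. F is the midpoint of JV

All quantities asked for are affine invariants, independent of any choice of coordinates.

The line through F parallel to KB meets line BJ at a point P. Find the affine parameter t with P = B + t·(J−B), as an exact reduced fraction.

t = 11/12

Set K = (0, 0), B = (1, 0), Q = (0, 1); any affine frame gives the same invariant.
1. V is the midpoint of QK ⇒ V = (0, 1/2)
2. J lies on line QK with QJ:JK = 2:3 ⇒ J = (0, 3/5)
3. F is the midpoint of JV ⇒ F = (0, 11/20)
through F parallel to KB: direction (1, 0); meets BJ at P = (1/12, 11/20)
P = B + t·(J−B) with t = 11/12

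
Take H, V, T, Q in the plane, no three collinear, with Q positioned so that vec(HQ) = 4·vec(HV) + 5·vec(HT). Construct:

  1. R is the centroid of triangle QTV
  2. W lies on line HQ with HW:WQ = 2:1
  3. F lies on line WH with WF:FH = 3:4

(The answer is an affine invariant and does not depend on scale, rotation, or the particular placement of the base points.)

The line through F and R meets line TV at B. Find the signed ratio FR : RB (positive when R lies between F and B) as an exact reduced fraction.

FR:RB = -5/56

Choose coordinates H = (0, 0), V = (1, 0), T = (0, 1), Q = (4, 5).
1. R is the centroid of triangle QTV ⇒ R = (5/3, 2)
2. W lies on line HQ with HW:WQ = 2:1 ⇒ W = (8/3, 10/3)
3. F lies on line WH with WF:FH = 3:4 ⇒ F = (32/21, 40/21)
line FR meets TV at B = (1/15, 14/15)
R = F + t·(B−F) with t = -5/51, so FR:RB = -5/51:56/51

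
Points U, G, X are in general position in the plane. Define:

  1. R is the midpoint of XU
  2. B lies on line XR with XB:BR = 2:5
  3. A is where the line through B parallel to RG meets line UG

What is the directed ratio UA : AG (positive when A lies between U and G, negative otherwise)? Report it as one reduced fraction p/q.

Work in coordinates with U = (0, 0), G = (1, 0), X = (0, 1).
1. R is the midpoint of XU ⇒ R = (0, 1/2)
2. B lies on line XR with XB:BR = 2:5 ⇒ B = (0, 6/7)
3. A is where the line through B parallel to RG meets line UG ⇒ A = (12/7, 0)
A = U + t·(G−U) with t = 12/7, so UA:AG = t:(1−t) = 12/7:-5/7

UA:AG = -12/5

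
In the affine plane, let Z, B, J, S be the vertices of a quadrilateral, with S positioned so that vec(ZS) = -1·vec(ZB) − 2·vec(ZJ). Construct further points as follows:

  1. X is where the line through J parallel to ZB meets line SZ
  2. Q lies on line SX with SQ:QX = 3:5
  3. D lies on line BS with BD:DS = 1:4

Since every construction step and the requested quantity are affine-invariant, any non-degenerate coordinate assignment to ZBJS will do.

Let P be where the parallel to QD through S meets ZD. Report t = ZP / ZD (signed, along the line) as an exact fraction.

t = 16/7

Choose coordinates Z = (0, 0), B = (1, 0), J = (0, 1), S = (-1, -2).
1. X is where the line through J parallel to ZB meets line SZ ⇒ X = (1/2, 1)
2. Q lies on line SX with SQ:QX = 3:5 ⇒ Q = (-7/16, -7/8)
3. D lies on line BS with BD:DS = 1:4 ⇒ D = (3/5, -2/5)
through S parallel to QD: direction (83/80, 19/40); meets ZD at P = (48/35, -32/35)
P = Z + t·(D−Z) with t = 16/7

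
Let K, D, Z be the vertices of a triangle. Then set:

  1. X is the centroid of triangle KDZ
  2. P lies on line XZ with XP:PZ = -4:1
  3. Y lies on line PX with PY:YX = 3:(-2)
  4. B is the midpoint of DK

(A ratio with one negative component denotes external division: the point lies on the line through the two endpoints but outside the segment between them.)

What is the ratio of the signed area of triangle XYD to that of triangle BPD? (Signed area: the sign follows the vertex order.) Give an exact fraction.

[XYD]:[BPD] = -16/11

Choose coordinates K = (0, 0), D = (1, 0), Z = (0, 1).
1. X is the centroid of triangle KDZ ⇒ X = (1/3, 1/3)
2. P lies on line XZ with XP:PZ = -4:1 ⇒ P = (-1/9, 11/9)
3. Y lies on line PX with PY:YX = 3:(-2) ⇒ Y = (11/9, -13/9)
4. B is the midpoint of DK ⇒ B = (1/2, 0)
2·[XYD] = 8/9, 2·[BPD] = -11/18
[XYD]:[BPD] = 8/9:-11/18 = -16/11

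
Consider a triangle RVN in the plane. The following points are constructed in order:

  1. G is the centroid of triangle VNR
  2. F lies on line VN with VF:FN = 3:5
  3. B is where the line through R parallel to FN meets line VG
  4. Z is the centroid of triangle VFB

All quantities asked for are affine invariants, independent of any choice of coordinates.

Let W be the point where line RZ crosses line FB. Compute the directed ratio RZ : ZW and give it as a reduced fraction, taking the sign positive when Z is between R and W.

RZ:ZW = 7

Assign R = (0, 0), V = (1, 0), N = (0, 1) — the answer is frame-independent, so this choice is without loss of generality.
1. G is the centroid of triangle VNR ⇒ G = (1/3, 1/3)
2. F lies on line VN with VF:FN = 3:5 ⇒ F = (5/8, 3/8)
3. B is where the line through R parallel to FN meets line VG ⇒ B = (-1, 1)
4. Z is the centroid of triangle VFB ⇒ Z = (5/24, 11/24)
line RZ meets FB at W = (5/21, 11/21)
Z = R + t·(W−R) with t = 7/8, so RZ:ZW = 7/8:1/8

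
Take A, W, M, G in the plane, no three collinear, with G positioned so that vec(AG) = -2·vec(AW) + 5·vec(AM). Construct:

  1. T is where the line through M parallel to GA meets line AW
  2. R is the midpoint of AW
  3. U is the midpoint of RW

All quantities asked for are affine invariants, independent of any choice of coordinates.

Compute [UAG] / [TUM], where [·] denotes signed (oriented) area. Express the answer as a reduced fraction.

Work in coordinates with A = (0, 0), W = (1, 0), M = (0, 1), G = (-2, 5).
1. T is where the line through M parallel to GA meets line AW ⇒ T = (2/5, 0)
2. R is the midpoint of AW ⇒ R = (1/2, 0)
3. U is the midpoint of RW ⇒ U = (3/4, 0)
2·[UAG] = -15/4, 2·[TUM] = 7/20
[UAG]:[TUM] = -15/4:7/20 = -75/7

[UAG]:[TUM] = -75/7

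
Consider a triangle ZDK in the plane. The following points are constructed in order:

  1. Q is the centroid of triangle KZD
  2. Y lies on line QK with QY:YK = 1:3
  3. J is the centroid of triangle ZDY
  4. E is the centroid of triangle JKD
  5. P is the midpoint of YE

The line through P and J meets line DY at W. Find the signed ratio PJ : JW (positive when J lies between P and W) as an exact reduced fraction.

PJ:JW = -13/12

Assign Z = (0, 0), D = (1, 0), K = (0, 1) — the answer is frame-independent, so this choice is without loss of generality.
1. Q is the centroid of triangle KZD ⇒ Q = (1/3, 1/3)
2. Y lies on line QK with QY:YK = 1:3 ⇒ Y = (1/4, 1/2)
3. J is the centroid of triangle ZDY ⇒ J = (5/12, 1/6)
4. E is the centroid of triangle JKD ⇒ E = (17/36, 7/18)
5. P is the midpoint of YE ⇒ P = (13/36, 4/9)
line PJ meets DY at W = (19/52, 11/26)
J = P + t·(W−P) with t = 13, so PJ:JW = 13:-12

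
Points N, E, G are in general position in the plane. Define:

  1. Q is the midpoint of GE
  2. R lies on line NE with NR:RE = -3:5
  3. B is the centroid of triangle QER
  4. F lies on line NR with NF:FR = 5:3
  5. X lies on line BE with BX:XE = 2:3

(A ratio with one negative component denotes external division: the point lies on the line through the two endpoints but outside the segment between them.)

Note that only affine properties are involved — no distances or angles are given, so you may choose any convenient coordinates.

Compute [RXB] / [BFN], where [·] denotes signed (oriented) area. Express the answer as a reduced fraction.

[RXB]:[BFN] = 16/15

Assign N = (0, 0), E = (1, 0), G = (0, 1) — the answer is frame-independent, so this choice is without loss of generality.
1. Q is the midpoint of GE ⇒ Q = (1/2, 1/2)
2. R lies on line NE with NR:RE = -3:5 ⇒ R = (-3/2, 0)
3. B is the centroid of triangle QER ⇒ B = (0, 1/6)
4. F lies on line NR with NF:FR = 5:3 ⇒ F = (-15/16, 0)
5. X lies on line BE with BX:XE = 2:3 ⇒ X = (2/5, 1/10)
2·[RXB] = 1/6, 2·[BFN] = 5/32
[RXB]:[BFN] = 1/6:5/32 = 16/15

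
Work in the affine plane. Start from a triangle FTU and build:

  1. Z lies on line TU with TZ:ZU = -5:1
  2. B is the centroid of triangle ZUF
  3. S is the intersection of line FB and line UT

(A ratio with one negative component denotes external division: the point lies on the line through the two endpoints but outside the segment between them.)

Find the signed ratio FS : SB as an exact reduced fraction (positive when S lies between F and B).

FS:SB = -3

Assign F = (0, 0), T = (1, 0), U = (0, 1) — the answer is frame-independent, so this choice is without loss of generality.
1. Z lies on line TU with TZ:ZU = -5:1 ⇒ Z = (-1/4, 5/4)
2. B is the centroid of triangle ZUF ⇒ B = (-1/12, 3/4)
3. S is the intersection of line FB and line UT ⇒ S = (-1/8, 9/8)
S = F + t·(B−F) with t = 3/2, so FS:SB = t:(1−t) = 3/2:-1/2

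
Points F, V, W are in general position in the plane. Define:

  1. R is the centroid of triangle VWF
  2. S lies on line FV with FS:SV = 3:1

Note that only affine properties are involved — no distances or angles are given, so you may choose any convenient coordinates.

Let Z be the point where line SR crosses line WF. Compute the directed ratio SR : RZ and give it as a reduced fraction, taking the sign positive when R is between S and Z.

Choose coordinates F = (0, 0), V = (1, 0), W = (0, 1).
1. R is the centroid of triangle VWF ⇒ R = (1/3, 1/3)
2. S lies on line FV with FS:SV = 3:1 ⇒ S = (3/4, 0)
line SR meets WF at Z = (0, 3/5)
R = S + t·(Z−S) with t = 5/9, so SR:RZ = 5/9:4/9

SR:RZ = 5/4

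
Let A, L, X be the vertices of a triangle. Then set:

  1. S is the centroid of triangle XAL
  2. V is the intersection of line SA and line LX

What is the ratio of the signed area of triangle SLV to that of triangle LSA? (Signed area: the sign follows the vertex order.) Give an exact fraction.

Assign A = (0, 0), L = (1, 0), X = (0, 1) — the answer is frame-independent, so this choice is without loss of generality.
1. S is the centroid of triangle XAL ⇒ S = (1/3, 1/3)
2. V is the intersection of line SA and line LX ⇒ V = (1/2, 1/2)
2·[SLV] = 1/6, 2·[LSA] = 1/3
[SLV]:[LSA] = 1/6:1/3 = 1/2

[SLV]:[LSA] = 1/2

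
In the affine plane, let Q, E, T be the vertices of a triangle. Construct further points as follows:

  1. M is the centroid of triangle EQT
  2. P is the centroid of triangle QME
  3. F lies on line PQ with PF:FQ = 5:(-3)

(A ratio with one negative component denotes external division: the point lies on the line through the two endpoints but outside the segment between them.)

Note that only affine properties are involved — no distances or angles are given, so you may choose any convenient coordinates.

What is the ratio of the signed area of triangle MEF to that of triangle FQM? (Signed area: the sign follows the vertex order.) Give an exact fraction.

[MEF]:[FQM] = -4

Assign Q = (0, 0), E = (1, 0), T = (0, 1) — the answer is frame-independent, so this choice is without loss of generality.
1. M is the centroid of triangle EQT ⇒ M = (1/3, 1/3)
2. P is the centroid of triangle QME ⇒ P = (4/9, 1/9)
3. F lies on line PQ with PF:FQ = 5:(-3) ⇒ F = (-2/3, -1/6)
2·[MEF] = -2/3, 2·[FQM] = 1/6
[MEF]:[FQM] = -2/3:1/6 = -4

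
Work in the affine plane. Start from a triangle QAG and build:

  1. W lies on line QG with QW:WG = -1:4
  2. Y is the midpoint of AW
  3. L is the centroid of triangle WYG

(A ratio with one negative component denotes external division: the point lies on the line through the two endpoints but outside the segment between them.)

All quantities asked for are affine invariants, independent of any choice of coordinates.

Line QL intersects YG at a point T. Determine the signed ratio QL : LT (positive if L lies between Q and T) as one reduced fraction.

Set Q = (0, 0), A = (1, 0), G = (0, 1); any affine frame gives the same invariant.
1. W lies on line QG with QW:WG = -1:4 ⇒ W = (0, -1/3)
2. Y is the midpoint of AW ⇒ Y = (1/2, -1/6)
3. L is the centroid of triangle WYG ⇒ L = (1/6, 1/6)
line QL meets YG at T = (3/10, 3/10)
L = Q + t·(T−Q) with t = 5/9, so QL:LT = 5/9:4/9

QL:LT = 5/4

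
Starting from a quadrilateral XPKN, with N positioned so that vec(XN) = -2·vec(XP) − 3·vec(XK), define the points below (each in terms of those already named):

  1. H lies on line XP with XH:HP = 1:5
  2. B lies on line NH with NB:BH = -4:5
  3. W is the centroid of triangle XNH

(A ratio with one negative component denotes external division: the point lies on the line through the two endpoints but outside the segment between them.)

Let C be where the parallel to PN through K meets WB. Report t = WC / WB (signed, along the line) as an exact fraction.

Assign X = (0, 0), P = (1, 0), K = (0, 1), N = (-2, -3) — the answer is frame-independent, so this choice is without loss of generality.
1. H lies on line XP with XH:HP = 1:5 ⇒ H = (1/6, 0)
2. B lies on line NH with NB:BH = -4:5 ⇒ B = (-32/3, -15)
3. W is the centroid of triangle XNH ⇒ W = (-11/18, -1)
through K parallel to PN: direction (-3, -3); meets WB at C = (208/71, 279/71)
C = W + t·(B−W) with t = -25/71

t = -25/71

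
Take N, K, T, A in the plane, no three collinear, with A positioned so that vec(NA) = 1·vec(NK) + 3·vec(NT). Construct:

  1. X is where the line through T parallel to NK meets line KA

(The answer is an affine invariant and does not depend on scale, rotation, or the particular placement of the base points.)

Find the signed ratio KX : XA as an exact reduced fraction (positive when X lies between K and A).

Assign N = (0, 0), K = (1, 0), T = (0, 1), A = (1, 3) — the answer is frame-independent, so this choice is without loss of generality.
1. X is where the line through T parallel to NK meets line KA ⇒ X = (1, 1)
X = K + t·(A−K) with t = 1/3, so KX:XA = t:(1−t) = 1/3:2/3

KX:XA = 1/2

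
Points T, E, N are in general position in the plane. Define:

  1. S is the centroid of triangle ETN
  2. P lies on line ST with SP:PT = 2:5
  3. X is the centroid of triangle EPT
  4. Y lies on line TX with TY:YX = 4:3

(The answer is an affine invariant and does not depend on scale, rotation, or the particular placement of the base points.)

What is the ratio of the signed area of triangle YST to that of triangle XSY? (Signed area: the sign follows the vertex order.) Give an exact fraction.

Assign T = (0, 0), E = (1, 0), N = (0, 1) — the answer is frame-independent, so this choice is without loss of generality.
1. S is the centroid of triangle ETN ⇒ S = (1/3, 1/3)
2. P lies on line ST with SP:PT = 2:5 ⇒ P = (5/21, 5/21)
3. X is the centroid of triangle EPT ⇒ X = (26/63, 5/63)
4. Y lies on line TX with TY:YX = 4:3 ⇒ Y = (104/441, 20/441)
2·[YST] = 4/63, 2·[XSY] = 1/21
[YST]:[XSY] = 4/63:1/21 = 4/3

[YST]:[XSY] = 4/3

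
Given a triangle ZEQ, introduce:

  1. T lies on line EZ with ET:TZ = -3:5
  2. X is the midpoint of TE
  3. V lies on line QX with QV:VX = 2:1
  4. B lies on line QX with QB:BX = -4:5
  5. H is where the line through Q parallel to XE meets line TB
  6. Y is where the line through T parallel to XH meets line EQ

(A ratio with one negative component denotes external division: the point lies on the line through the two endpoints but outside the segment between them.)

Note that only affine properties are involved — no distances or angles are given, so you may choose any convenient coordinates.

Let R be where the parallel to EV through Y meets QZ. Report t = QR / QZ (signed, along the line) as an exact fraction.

Choose coordinates Z = (0, 0), E = (1, 0), Q = (0, 1).
1. T lies on line EZ with ET:TZ = -3:5 ⇒ T = (5/2, 0)
2. X is the midpoint of TE ⇒ X = (7/4, 0)
3. V lies on line QX with QV:VX = 2:1 ⇒ V = (7/6, 1/3)
4. B lies on line QX with QB:BX = -4:5 ⇒ B = (-7, 5)
5. H is where the line through Q parallel to XE meets line TB ⇒ H = (3/5, 1)
6. Y is where the line through T parallel to XH meets line EQ ⇒ Y = (-9, 10)
through Y parallel to EV: direction (1/6, 1/3); meets QZ at R = (0, 28)
R = Q + t·(Z−Q) with t = -27

t = -27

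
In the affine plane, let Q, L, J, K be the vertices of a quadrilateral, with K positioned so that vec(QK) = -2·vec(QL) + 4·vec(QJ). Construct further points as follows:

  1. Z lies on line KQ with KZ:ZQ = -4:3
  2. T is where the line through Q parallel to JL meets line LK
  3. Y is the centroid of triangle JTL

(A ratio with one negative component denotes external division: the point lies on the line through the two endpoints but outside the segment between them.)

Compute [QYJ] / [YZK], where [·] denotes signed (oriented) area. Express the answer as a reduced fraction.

Assign Q = (0, 0), L = (1, 0), J = (0, 1), K = (-2, 4) — the answer is frame-independent, so this choice is without loss of generality.
1. Z lies on line KQ with KZ:ZQ = -4:3 ⇒ Z = (6, -12)
2. T is where the line through Q parallel to JL meets line LK ⇒ T = (4, -4)
3. Y is the centroid of triangle JTL ⇒ Y = (5/3, -1)
2·[QYJ] = 5/3, 2·[YZK] = -56/3
[QYJ]:[YZK] = 5/3:-56/3 = -5/56

[QYJ]:[YZK] = -5/56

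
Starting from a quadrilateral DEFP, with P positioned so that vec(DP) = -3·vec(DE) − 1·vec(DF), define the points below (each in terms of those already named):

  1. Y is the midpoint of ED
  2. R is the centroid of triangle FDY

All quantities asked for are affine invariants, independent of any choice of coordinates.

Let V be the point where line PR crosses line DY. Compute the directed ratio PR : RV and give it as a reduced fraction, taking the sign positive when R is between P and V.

PR:RV = -4

Set D = (0, 0), E = (1, 0), F = (0, 1), P = (-3, -1); any affine frame gives the same invariant.
1. Y is the midpoint of ED ⇒ Y = (1/2, 0)
2. R is the centroid of triangle FDY ⇒ R = (1/6, 1/3)
line PR meets DY at V = (-5/8, 0)
R = P + t·(V−P) with t = 4/3, so PR:RV = 4/3:-1/3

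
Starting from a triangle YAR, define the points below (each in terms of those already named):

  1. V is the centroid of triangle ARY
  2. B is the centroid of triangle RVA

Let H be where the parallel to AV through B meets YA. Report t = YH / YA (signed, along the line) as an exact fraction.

t = 4/3

Assign Y = (0, 0), A = (1, 0), R = (0, 1) — the answer is frame-independent, so this choice is without loss of generality.
1. V is the centroid of triangle ARY ⇒ V = (1/3, 1/3)
2. B is the centroid of triangle RVA ⇒ B = (4/9, 4/9)
through B parallel to AV: direction (-2/3, 1/3); meets YA at H = (4/3, 0)
H = Y + t·(A−Y) with t = 4/3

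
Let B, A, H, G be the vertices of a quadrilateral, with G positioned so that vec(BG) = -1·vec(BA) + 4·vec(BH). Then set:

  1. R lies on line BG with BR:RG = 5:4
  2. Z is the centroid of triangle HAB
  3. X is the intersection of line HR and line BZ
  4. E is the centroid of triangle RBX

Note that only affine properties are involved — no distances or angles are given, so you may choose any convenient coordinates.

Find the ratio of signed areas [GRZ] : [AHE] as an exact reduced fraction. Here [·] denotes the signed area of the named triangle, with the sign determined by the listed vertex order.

Choose coordinates B = (0, 0), A = (1, 0), H = (0, 1), G = (-1, 4).
1. R lies on line BG with BR:RG = 5:4 ⇒ R = (-5/9, 20/9)
2. Z is the centroid of triangle HAB ⇒ Z = (1/3, 1/3)
3. X is the intersection of line HR and line BZ ⇒ X = (5/16, 5/16)
4. E is the centroid of triangle RBX ⇒ E = (-35/432, 365/432)
2·[GRZ] = 20/27, 2·[AHE] = 17/72
[GRZ]:[AHE] = 20/27:17/72 = 160/51

[GRZ]:[AHE] = 160/51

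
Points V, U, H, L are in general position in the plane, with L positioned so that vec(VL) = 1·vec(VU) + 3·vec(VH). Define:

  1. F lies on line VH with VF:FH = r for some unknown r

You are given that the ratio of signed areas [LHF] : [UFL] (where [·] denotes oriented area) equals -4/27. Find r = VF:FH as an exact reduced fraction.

Set V = (0, 0), U = (1, 0), H = (0, 1), L = (1, 3); any affine frame gives the same invariant.
1. With VF:FH = r, write λ = r/(r+1) so F = V + λ·(H−V); F is affine-linear in λ
Every point depending on F is an affine combination of F and λ-independent points, so each such coordinate is linear in λ; the λ² term in each signed area is a multiple of (H−V)×(H−V) = 0, so 2·[LHF] and 2·[UFL] are each linear in λ. Evaluating at λ=0 and λ=1:
  2·[LHF] = −λ + 1,   2·[UFL] = -3
So [LHF]:[UFL] = (−λ + 1) / (-3). Setting this equal to -4/27:
  −λ + 1 = -4/27·(-3)  ⇒  λ = 5/9
Then r = λ/(1−λ) = (5/9)/(4/9) = 5/4. Check: with r = 5/4, F = (0, 5/9) and [LHF]:[UFL] = -4/27 as required.

r = 5/4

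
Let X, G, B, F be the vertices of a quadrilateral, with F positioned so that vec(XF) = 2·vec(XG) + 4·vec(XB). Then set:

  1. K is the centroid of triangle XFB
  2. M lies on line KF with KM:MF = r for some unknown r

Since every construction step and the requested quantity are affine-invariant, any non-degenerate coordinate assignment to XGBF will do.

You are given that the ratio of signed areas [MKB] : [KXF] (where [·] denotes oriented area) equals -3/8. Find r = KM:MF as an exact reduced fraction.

r = 3/5

Choose coordinates X = (0, 0), G = (1, 0), B = (0, 1), F = (2, 4).
1. K is the centroid of triangle XFB ⇒ K = (2/3, 5/3)
2. With KM:MF = r, write λ = r/(r+1) so M = K + λ·(F−K); M is affine-linear in λ
Every point depending on M is an affine combination of M and λ-independent points, so each such coordinate is linear in λ; the λ² term in each signed area is a multiple of (F−K)×(F−K) = 0, so 2·[MKB] and 2·[KXF] are each linear in λ. Evaluating at λ=0 and λ=1:
  2·[MKB] = -2/3·λ,   2·[KXF] = 2/3
So [MKB]:[KXF] = (-2/3·λ) / (2/3). Setting this equal to -3/8:
  -2/3·λ = -3/8·(2/3)  ⇒  λ = 3/8
Then r = λ/(1−λ) = (3/8)/(5/8) = 3/5. Check: with r = 3/5, M = (7/6, 61/24) and [MKB]:[KXF] = -3/8 as required.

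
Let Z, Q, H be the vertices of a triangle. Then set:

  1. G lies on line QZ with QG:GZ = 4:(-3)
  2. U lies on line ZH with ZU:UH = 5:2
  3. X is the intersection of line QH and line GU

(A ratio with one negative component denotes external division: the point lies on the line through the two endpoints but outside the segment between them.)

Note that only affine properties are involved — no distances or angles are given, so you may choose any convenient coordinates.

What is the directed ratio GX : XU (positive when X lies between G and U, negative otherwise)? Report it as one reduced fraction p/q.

GX:XU = -14

Set Z = (0, 0), Q = (1, 0), H = (0, 1); any affine frame gives the same invariant.
1. G lies on line QZ with QG:GZ = 4:(-3) ⇒ G = (-3, 0)
2. U lies on line ZH with ZU:UH = 5:2 ⇒ U = (0, 5/7)
3. X is the intersection of line QH and line GU ⇒ X = (3/13, 10/13)
X = G + t·(U−G) with t = 14/13, so GX:XU = t:(1−t) = 14/13:-1/13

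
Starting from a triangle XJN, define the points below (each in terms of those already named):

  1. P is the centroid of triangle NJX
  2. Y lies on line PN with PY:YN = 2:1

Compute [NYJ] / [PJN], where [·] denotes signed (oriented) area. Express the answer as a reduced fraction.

Work in coordinates with X = (0, 0), J = (1, 0), N = (0, 1).
1. P is the centroid of triangle NJX ⇒ P = (1/3, 1/3)
2. Y lies on line PN with PY:YN = 2:1 ⇒ Y = (1/9, 7/9)
2·[NYJ] = 1/9, 2·[PJN] = 1/3
[NYJ]:[PJN] = 1/9:1/3 = 1/3

[NYJ]:[PJN] = 1/3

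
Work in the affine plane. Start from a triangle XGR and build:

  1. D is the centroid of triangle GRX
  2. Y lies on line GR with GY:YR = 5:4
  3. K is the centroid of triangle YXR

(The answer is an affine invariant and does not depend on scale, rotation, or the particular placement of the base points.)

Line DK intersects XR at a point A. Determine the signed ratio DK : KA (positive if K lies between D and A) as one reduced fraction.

Set X = (0, 0), G = (1, 0), R = (0, 1); any affine frame gives the same invariant.
1. D is the centroid of triangle GRX ⇒ D = (1/3, 1/3)
2. Y lies on line GR with GY:YR = 5:4 ⇒ Y = (4/9, 5/9)
3. K is the centroid of triangle YXR ⇒ K = (4/27, 14/27)
line DK meets XR at A = (0, 2/3)
K = D + t·(A−D) with t = 5/9, so DK:KA = 5/9:4/9

DK:KA = 5/4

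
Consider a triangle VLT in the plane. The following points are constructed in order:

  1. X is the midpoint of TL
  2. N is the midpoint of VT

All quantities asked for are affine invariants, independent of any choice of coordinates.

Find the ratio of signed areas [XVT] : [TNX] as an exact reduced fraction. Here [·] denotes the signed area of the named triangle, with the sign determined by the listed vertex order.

[XVT]:[TNX] = -2

Work in coordinates with V = (0, 0), L = (1, 0), T = (0, 1).
1. X is the midpoint of TL ⇒ X = (1/2, 1/2)
2. N is the midpoint of VT ⇒ N = (0, 1/2)
2·[XVT] = -1/2, 2·[TNX] = 1/4
[XVT]:[TNX] = -1/2:1/4 = -2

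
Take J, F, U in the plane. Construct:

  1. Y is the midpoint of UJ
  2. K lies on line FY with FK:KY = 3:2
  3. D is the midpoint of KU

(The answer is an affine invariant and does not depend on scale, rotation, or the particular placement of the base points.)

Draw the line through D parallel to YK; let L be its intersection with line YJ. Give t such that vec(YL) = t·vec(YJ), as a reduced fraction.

Assign J = (0, 0), F = (1, 0), U = (0, 1) — the answer is frame-independent, so this choice is without loss of generality.
1. Y is the midpoint of UJ ⇒ Y = (0, 1/2)
2. K lies on line FY with FK:KY = 3:2 ⇒ K = (2/5, 3/10)
3. D is the midpoint of KU ⇒ D = (1/5, 13/20)
through D parallel to YK: direction (2/5, -1/5); meets YJ at L = (0, 3/4)
L = Y + t·(J−Y) with t = -1/2

t = -1/2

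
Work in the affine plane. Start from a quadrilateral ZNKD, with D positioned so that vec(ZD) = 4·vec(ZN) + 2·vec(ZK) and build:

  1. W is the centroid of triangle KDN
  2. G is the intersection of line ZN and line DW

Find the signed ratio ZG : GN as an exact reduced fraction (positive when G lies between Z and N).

Work in coordinates with Z = (0, 0), N = (1, 0), K = (0, 1), D = (4, 2).
1. W is the centroid of triangle KDN ⇒ W = (5/3, 1)
2. G is the intersection of line ZN and line DW ⇒ G = (-2/3, 0)
G = Z + t·(N−Z) with t = -2/3, so ZG:GN = t:(1−t) = -2/3:5/3

ZG:GN = -2/5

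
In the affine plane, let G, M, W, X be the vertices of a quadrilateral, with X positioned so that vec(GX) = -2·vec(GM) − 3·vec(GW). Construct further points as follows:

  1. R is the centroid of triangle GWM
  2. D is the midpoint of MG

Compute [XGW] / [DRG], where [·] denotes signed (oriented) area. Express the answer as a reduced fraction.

[XGW]:[DRG] = 12

Choose coordinates G = (0, 0), M = (1, 0), W = (0, 1), X = (-2, -3).
1. R is the centroid of triangle GWM ⇒ R = (1/3, 1/3)
2. D is the midpoint of MG ⇒ D = (1/2, 0)
2·[XGW] = 2, 2·[DRG] = 1/6
[XGW]:[DRG] = 2:1/6 = 12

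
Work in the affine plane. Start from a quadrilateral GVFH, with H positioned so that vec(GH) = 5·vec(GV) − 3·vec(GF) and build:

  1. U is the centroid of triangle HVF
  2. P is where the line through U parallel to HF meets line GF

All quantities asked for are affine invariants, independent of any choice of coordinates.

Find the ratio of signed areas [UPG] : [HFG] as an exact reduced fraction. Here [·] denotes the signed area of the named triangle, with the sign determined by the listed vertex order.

[UPG]:[HFG] = 28/75

Assign G = (0, 0), V = (1, 0), F = (0, 1), H = (5, -3) — the answer is frame-independent, so this choice is without loss of generality.
1. U is the centroid of triangle HVF ⇒ U = (2, -2/3)
2. P is where the line through U parallel to HF meets line GF ⇒ P = (0, 14/15)
2·[UPG] = 28/15, 2·[HFG] = 5
[UPG]:[HFG] = 28/15:5 = 28/75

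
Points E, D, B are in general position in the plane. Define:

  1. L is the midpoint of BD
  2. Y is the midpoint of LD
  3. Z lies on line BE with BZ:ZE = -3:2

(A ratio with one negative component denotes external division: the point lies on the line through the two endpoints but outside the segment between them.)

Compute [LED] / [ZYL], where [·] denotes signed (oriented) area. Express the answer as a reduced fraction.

Set E = (0, 0), D = (1, 0), B = (0, 1); any affine frame gives the same invariant.
1. L is the midpoint of BD ⇒ L = (1/2, 1/2)
2. Y is the midpoint of LD ⇒ Y = (3/4, 1/4)
3. Z lies on line BE with BZ:ZE = -3:2 ⇒ Z = (0, -2)
2·[LED] = 1/2, 2·[ZYL] = 3/4
[LED]:[ZYL] = 1/2:3/4 = 2/3

[LED]:[ZYL] = 2/3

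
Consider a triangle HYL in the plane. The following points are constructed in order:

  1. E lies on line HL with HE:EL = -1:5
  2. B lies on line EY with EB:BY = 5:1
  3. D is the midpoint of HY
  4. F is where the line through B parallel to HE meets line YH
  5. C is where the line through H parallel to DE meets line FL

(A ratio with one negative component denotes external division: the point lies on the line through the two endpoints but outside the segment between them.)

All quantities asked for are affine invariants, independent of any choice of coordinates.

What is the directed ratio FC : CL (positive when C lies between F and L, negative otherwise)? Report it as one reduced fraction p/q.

Assign H = (0, 0), Y = (1, 0), L = (0, 1) — the answer is frame-independent, so this choice is without loss of generality.
1. E lies on line HL with HE:EL = -1:5 ⇒ E = (0, -1/4)
2. B lies on line EY with EB:BY = 5:1 ⇒ B = (5/6, -1/24)
3. D is the midpoint of HY ⇒ D = (1/2, 0)
4. F is where the line through B parallel to HE meets line YH ⇒ F = (5/6, 0)
5. C is where the line through H parallel to DE meets line FL ⇒ C = (10/17, 5/17)
C = F + t·(L−F) with t = 5/17, so FC:CL = t:(1−t) = 5/17:12/17

FC:CL = 5/12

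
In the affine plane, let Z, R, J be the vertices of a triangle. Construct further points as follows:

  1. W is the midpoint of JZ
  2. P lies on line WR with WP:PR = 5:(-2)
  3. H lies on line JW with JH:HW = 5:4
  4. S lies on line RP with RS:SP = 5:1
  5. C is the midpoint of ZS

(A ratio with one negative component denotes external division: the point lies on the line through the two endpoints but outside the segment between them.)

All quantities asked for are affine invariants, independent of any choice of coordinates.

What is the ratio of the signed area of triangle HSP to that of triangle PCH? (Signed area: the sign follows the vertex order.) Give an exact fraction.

[HSP]:[PCH] = -8/199

Assign Z = (0, 0), R = (1, 0), J = (0, 1) — the answer is frame-independent, so this choice is without loss of generality.
1. W is the midpoint of JZ ⇒ W = (0, 1/2)
2. P lies on line WR with WP:PR = 5:(-2) ⇒ P = (5/3, -1/3)
3. H lies on line JW with JH:HW = 5:4 ⇒ H = (0, 13/18)
4. S lies on line RP with RS:SP = 5:1 ⇒ S = (14/9, -5/18)
5. C is the midpoint of ZS ⇒ C = (7/9, -5/36)
2·[HSP] = 2/81, 2·[PCH] = -199/324
[HSP]:[PCH] = 2/81:-199/324 = -8/199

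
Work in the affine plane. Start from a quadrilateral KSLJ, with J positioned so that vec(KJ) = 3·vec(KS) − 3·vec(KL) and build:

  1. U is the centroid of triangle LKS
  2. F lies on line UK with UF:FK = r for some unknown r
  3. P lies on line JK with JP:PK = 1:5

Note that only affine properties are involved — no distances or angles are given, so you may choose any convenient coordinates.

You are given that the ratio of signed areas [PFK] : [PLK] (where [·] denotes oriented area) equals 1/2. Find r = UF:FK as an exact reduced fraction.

r = 1/3

Work in coordinates with K = (0, 0), S = (1, 0), L = (0, 1), J = (3, -3).
1. U is the centroid of triangle LKS ⇒ U = (1/3, 1/3)
2. With UF:FK = r, write λ = r/(r+1) so F = U + λ·(K−U); F is affine-linear in λ
3. P lies on line JK with JP:PK = 1:5 ⇒ P = (5/2, -5/2)
Every point depending on F is an affine combination of F and λ-independent points, so each such coordinate is linear in λ; the λ² term in each signed area is a multiple of (K−U)×(K−U) = 0, so 2·[PFK] and 2·[PLK] are each linear in λ. Evaluating at λ=0 and λ=1:
  2·[PFK] = -5/3·λ + 5/3,   2·[PLK] = 5/2
So [PFK]:[PLK] = (-5/3·λ + 5/3) / (5/2). Setting this equal to 1/2:
  -5/3·λ + 5/3 = 1/2·(5/2)  ⇒  λ = 1/4
Then r = λ/(1−λ) = (1/4)/(3/4) = 1/3. Check: with r = 1/3, F = (1/4, 1/4) and [PFK]:[PLK] = 1/2 as required.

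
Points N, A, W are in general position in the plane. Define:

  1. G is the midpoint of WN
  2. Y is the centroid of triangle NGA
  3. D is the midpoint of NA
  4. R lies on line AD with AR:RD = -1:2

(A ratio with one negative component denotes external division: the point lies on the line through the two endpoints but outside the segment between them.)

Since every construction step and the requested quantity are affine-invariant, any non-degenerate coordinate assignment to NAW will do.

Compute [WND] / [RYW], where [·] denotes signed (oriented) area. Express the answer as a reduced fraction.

[WND]:[RYW] = -6/11

Choose coordinates N = (0, 0), A = (1, 0), W = (0, 1).
1. G is the midpoint of WN ⇒ G = (0, 1/2)
2. Y is the centroid of triangle NGA ⇒ Y = (1/3, 1/6)
3. D is the midpoint of NA ⇒ D = (1/2, 0)
4. R lies on line AD with AR:RD = -1:2 ⇒ R = (3/2, 0)
2·[WND] = 1/2, 2·[RYW] = -11/12
[WND]:[RYW] = 1/2:-11/12 = -6/11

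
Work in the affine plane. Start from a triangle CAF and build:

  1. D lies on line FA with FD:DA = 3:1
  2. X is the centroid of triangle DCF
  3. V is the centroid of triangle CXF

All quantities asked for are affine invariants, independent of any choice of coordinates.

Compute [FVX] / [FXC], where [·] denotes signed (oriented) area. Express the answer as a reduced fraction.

[FVX]:[FXC] = -1/3

Choose coordinates C = (0, 0), A = (1, 0), F = (0, 1).
1. D lies on line FA with FD:DA = 3:1 ⇒ D = (3/4, 1/4)
2. X is the centroid of triangle DCF ⇒ X = (1/4, 5/12)
3. V is the centroid of triangle CXF ⇒ V = (1/12, 17/36)
2·[FVX] = 1/12, 2·[FXC] = -1/4
[FVX]:[FXC] = 1/12:-1/4 = -1/3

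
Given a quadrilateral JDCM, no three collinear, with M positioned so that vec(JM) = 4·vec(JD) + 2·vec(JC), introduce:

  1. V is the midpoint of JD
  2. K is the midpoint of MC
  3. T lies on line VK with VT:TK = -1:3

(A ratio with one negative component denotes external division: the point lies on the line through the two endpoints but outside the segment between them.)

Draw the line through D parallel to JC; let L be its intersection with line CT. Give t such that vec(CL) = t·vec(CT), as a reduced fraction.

Assign J = (0, 0), D = (1, 0), C = (0, 1), M = (4, 2) — the answer is frame-independent, so this choice is without loss of generality.
1. V is the midpoint of JD ⇒ V = (1/2, 0)
2. K is the midpoint of MC ⇒ K = (2, 3/2)
3. T lies on line VK with VT:TK = -1:3 ⇒ T = (-1/4, -3/4)
through D parallel to JC: direction (0, 1); meets CT at L = (1, 8)
L = C + t·(T−C) with t = -4

t = -4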